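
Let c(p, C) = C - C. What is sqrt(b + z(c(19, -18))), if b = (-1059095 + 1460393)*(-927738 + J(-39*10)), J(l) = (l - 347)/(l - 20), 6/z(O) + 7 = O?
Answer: 3*I*sqrt(85182972734389985)/1435 ≈ 6.1016e+5*I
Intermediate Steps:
c(p, C) = 0
z(O) = 6/(-7 + O)
J(l) = (-347 + l)/(-20 + l)
b = -76321229926107/205 (b = (-1059095 + 1460393)*(-927738 + (-347 - 39*10)/(-20 - 39*10)) = 401298*(-927738 + (-347 - 390)/(-20 - 390)) = 401298*(-927738 - 737/(-410)) = 401298*(-927738 - 1/410*(-737)) = 401298*(-927738 + 737/410) = 401298*(-380371843/410) = -76321229926107/205 ≈ -3.7230e+11)
sqrt(b + z(c(19, -18))) = sqrt(-76321229926107/205 + 6/(-7 + 0)) = sqrt(-76321229926107/205 + 6/(-7)) = sqrt(-76321229926107/205 + 6*(-1/7)) = sqrt(-76321229926107/205 - 6/7) = sqrt(-534248609483979/1435) = 3*I*sqrt(85182972734389985)/1435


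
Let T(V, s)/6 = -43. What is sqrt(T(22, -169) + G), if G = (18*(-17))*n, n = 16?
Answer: I*sqrt(5154) ≈ 71.791*I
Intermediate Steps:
T(V, s) = -258 (T(V, s) = 6*(-43) = -258)
G = -4896 (G = (18*(-17))*16 = -306*16 = -4896)
sqrt(T(22, -169) + G) = sqrt(-258 - 4896) = sqrt(-5154) = I*sqrt(5154)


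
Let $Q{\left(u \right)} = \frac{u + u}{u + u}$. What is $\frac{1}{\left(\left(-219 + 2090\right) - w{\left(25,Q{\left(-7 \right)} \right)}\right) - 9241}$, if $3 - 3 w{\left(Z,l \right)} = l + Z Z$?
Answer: $- \frac{3}{21487} \approx -0.00013962$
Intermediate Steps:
$Q{\left(u \right)} = 1$ ($Q{\left(u \right)} = \frac{2 u}{2 u} = 2 u \frac{1}{2 u} = 1$)
$w{\left(Z,l \right)} = 1 - \frac{l}{3} - \frac{Z^{2}}{3}$ ($w{\left(Z,l \right)} = 1 - \frac{l + Z Z}{3} = 1 - \frac{l + Z^{2}}{3} = 1 - \left(\frac{l}{3} + \frac{Z^{2}}{3}\right) = 1 - \frac{l}{3} - \frac{Z^{2}}{3}$)
$\frac{1}{\left(\left(-219 + 2090\right) - w{\left(25,Q{\left(-7 \right)} \right)}\right) - 9241} = \frac{1}{\left(\left(-219 + 2090\right) - \left(1 - \frac{1}{3} - \frac{25^{2}}{3}\right)\right) - 9241} = \frac{1}{\left(1871 - \left(1 - \frac{1}{3} - \frac{625}{3}\right)\right) - 9241} = \frac{1}{\left(1871 - - \frac{623}{3}\right) - 9241} = \frac{1}{\left(1871 + \frac{623}{3}\right) - 9241} = \frac{1}{\frac{6236}{3} - 9241} = \frac{1}{- \frac{21487}{3}} = - \frac{3}{21487}$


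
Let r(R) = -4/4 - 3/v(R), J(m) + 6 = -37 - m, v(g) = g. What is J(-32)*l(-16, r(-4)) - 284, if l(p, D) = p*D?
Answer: -328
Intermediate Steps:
J(m) = -43 - m (J(m) = -6 + (-37 - m) = -43 - m)
r(R) = -1 - 3/R (r(R) = -4/4 - 3/R = -4*1/4 - 3/R = -1 - 3/R)
l(p, D) = D*p
J(-32)*l(-16, r(-4)) - 284 = (-43 - 1*(-32))*(((-3 - 1*(-4))/(-4))*(-16)) - 284 = (-43 + 32)*(-(-3 + 4)/4*(-16)) - 284 = -11*(-1/4*1)*(-16) - 284 = -(-11)*(-16)/4 - 284 = -11*4 - 284 = -44 - 284 = -328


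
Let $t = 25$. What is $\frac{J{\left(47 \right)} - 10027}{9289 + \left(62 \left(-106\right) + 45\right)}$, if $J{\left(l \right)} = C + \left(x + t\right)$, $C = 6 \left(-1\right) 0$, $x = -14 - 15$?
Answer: $- \frac{10031}{2762} \approx -3.6318$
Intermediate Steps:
$x = -29$ ($x = -14 - 15 = -29$)
$C = 0$ ($C = \left(-6\right) 0 = 0$)
$J{\left(l \right)} = -4$ ($J{\left(l \right)} = 0 + \left(-29 + 25\right) = 0 - 4 = -4$)
$\frac{J{\left(47 \right)} - 10027}{9289 + \left(62 \left(-106\right) + 45\right)} = \frac{-4 - 10027}{9289 + \left(62 \left(-106\right) + 45\right)} = - \frac{10031}{9289 + \left(-6572 + 45\right)} = - \frac{10031}{9289 - 6527} = - \frac{10031}{2762}$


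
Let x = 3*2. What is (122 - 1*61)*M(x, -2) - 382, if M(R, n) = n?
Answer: -504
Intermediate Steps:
x = 6
(122 - 1*61)*M(x, -2) - 382 = (122 - 1*61)*(-2) - 382 = (122 - 61)*(-2) - 382 = 61*(-2) - 382 = -122 - 382 = -504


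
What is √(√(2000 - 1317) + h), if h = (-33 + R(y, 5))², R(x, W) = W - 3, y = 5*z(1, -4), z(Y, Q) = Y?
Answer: √(961 + √683) ≈ 31.419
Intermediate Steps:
y = 5 (y = 5*1 = 5)
R(x, W) = -3 + W
h = 961 (h = (-33 + (-3 + 5))² = (-33 + 2)² = (-31)² = 961)
√(√(2000 - 1317) + h) = √(√(2000 - 1317) + 961) = √(√683 + 961) = √(961 + √683)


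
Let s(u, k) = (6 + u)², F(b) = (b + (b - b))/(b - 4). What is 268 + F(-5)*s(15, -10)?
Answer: 513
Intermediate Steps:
F(b) = b/(-4 + b) (F(b) = (b + 0)/(-4 + b) = b/(-4 + b))
268 + F(-5)*s(15, -10) = 268 + (-5/(-4 - 5))*(6 + 15)² = 268 - 5/(-9)*21² = 268 - 5*(-⅑)*441 = 268 + (5/9)*441 = 268 + 245 = 513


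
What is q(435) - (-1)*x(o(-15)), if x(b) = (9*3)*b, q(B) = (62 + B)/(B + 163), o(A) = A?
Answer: -241693/598 ≈ -404.17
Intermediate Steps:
q(B) = (62 + B)/(163 + B)
x(b) = 27*b
q(435) - (-1)*x(o(-15)) = (62 + 435)/(163 + 435) - (-1)*27*(-15) = 497/598 - (-1)*(-405) = (1/598)*497 - 1*405 = 497/598 - 405 = -241693/598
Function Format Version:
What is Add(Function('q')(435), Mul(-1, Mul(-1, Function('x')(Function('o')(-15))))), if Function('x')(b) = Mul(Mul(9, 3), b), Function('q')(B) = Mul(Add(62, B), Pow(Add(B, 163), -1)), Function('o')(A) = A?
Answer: Rational(-241693, 598) ≈ -404.17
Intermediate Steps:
Function('q')(B) = Mul(Pow(Add(163, B), -1), Add(62, B)) (Function('q')(B) = Mul(Add(62, B), Pow(Add(163, B), -1)) = Mul(Pow(Add(163, B), -1), Add(62, B)))
Function('x')(b) = Mul(27, b)
Add(Function('q')(435), Mul(-1, Mul(-1, Function('x')(Function('o')(-15))))) = Add(Mul(Pow(Add(163, 435), -1), Add(62, 435)), Mul(-1, Mul(-1, Mul(27, -15)))) = Add(Mul(Pow(598, -1), 497), Mul(-1, Mul(-1, -405))) = Add(Mul(Rational(1, 598), 497), Mul(-1, 405)) = Add(Rational(497, 598), -405) = Rational(-241693, 598)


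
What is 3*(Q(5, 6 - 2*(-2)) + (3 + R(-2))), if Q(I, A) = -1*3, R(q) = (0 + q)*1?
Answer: -6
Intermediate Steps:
R(q) = q (R(q) = q*1 = q)
Q(I, A) = -3
3*(Q(5, 6 - 2*(-2)) + (3 + R(-2))) = 3*(-3 + (3 - 2)) = 3*(-3 + 1) = 3*(-2) = -6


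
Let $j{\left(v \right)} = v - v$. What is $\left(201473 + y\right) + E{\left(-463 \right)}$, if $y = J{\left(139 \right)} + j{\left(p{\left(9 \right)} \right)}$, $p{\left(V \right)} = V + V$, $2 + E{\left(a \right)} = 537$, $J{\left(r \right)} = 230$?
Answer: $202238$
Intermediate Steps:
$E{\left(a \right)} = 535$ ($E{\left(a \right)} = -2 + 537 = 535$)
$p{\left(V \right)} = 2 V$
$j{\left(v \right)} = 0$
$y = 230$ ($y = 230 + 0 = 230$)
$\left(201473 + y\right) + E{\left(-463 \right)} = \left(201473 + 230\right) + 535 = 201703 + 535 = 202238$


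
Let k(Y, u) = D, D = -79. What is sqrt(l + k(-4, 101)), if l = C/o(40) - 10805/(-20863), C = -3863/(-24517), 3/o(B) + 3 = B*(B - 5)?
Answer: I*sqrt(12031745413166850327)/1534494513 ≈ 2.2605*I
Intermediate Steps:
o(B) = 3/(-3 + B*(-5 + B)) (o(B) = 3/(-3 + B*(B - 5)) = 3/(-3 + B*(-5 + B)))
C = 3863/24517 (C = -3863*(-1/24517) = 3863/24517 ≈ 0.15756)
k(Y, u) = -79
l = 113384213848/1534494513 (l = 3863/(24517*((3/(-3 + 40**2 - 5*40)))) - 10805/(-20863) = 3863/(24517*((3/(-3 + 1600 - 200)))) - 10805*(-1/20863) = 3863/(24517*((3/1397))) + 10805/20863 = 3863/(24517*((3*(1/1397)))) + 10805/20863 = 3863/(24517*(3/1397)) + 10805/20863 = (3863/24517)*(1397/3) + 10805/20863 = 5396611/73551 + 10805/20863 = 113384213848/1534494513 ≈ 73.890)
sqrt(l + k(-4, 101)) = sqrt(113384213848/1534494513 - 79) = sqrt(-7840852679/1534494513) = I*sqrt(12031745413166850327)/1534494513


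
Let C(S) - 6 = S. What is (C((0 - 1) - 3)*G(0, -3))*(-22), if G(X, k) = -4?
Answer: 176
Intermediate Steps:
C(S) = 6 + S
(C((0 - 1) - 3)*G(0, -3))*(-22) = ((6 + ((0 - 1) - 3))*(-4))*(-22) = ((6 + (-1 - 3))*(-4))*(-22) = ((6 - 4)*(-4))*(-22) = (2*(-4))*(-22) = -8*(-22) = 176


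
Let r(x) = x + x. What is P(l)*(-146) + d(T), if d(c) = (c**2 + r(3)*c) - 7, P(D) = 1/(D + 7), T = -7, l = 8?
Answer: -146/15 ≈ -9.7333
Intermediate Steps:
P(D) = 1/(7 + D)
r(x) = 2*x
d(c) = -7 + c**2 + 6*c (d(c) = (c**2 + (2*3)*c) - 7 = (c**2 + 6*c) - 7 = -7 + c**2 + 6*c)
P(l)*(-146) + d(T) = -146/(7 + 8) + (-7 + (-7)**2 + 6*(-7)) = -146/15 + (-7 + 49 - 42) = (1/15)*(-146) + 0 = -146/15 + 0 = -146/15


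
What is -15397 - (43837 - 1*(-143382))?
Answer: -202616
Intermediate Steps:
-15397 - (43837 - 1*(-143382)) = -15397 - (43837 + 143382) = -15397 - 1*187219 = -15397 - 187219 = -202616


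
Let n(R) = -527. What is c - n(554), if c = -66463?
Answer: -65936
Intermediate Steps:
c - n(554) = -66463 - 1*(-527) = -66463 + 527 = -65936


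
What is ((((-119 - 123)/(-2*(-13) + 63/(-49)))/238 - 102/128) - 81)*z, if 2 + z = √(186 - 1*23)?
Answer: 15403879/94112 - 15403879*√163/188224 ≈ -881.16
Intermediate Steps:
z = -2 + √163 (z = -2 + √(186 - 1*23) = -2 + √(186 - 23) = -2 + √163 ≈ 10.767)
((((-119 - 123)/(-2*(-13) + 63/(-49)))/238 - 102/128) - 81)*z = ((((-119 - 123)/(-2*(-13) + 63/(-49)))/238 - 102/128) - 81)*(-2 + √163) = ((-242/(26 + 63*(-1/49))*(1/238) - 102*1/128) - 81)*(-2 + √163) = ((-242/(26 - 9/7)*(1/238) - 51/64) - 81)*(-2 + √163) = ((-242/173/7*(1/238) - 51/64) - 81)*(-2 + √163) = ((-242*7/173*(1/238) - 51/64) - 81)*(-2 + √163) = ((-1694/173*1/238 - 51/64) - 81)*(-2 + √163) = ((-121/2941 - 51/64) - 81)*(-2 + √163) = (-157735/188224 - 81)*(-2 + √163) = -15403879*(-2 + √163)/188224 = 15403879/94112 - 15403879*√163/188224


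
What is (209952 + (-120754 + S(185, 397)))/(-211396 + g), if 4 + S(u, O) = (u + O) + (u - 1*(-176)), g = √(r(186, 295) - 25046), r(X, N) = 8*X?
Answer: -9527300626/22344146187 - 90137*I*√23558/44688292374 ≈ -0.42639 - 0.00030958*I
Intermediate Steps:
g = I*√23558 (g = √(8*186 - 25046) = √(1488 - 25046) = √(-23558) = I*√23558 ≈ 153.49*I)
S(u, O) = 172 + O + 2*u (S(u, O) = -4 + ((u + O) + (u - 1*(-176))) = -4 + ((O + u) + (u + 176)) = -4 + ((O + u) + (176 + u)) = -4 + (176 + O + 2*u) = 172 + O + 2*u)
(209952 + (-120754 + S(185, 397)))/(-211396 + g) = (209952 + (-120754 + (172 + 397 + 2*185)))/(-211396 + I*√23558) = (209952 + (-120754 + (172 + 397 + 370)))/(-211396 + I*√23558) = (209952 + (-120754 + 939))/(-211396 + I*√23558) = (209952 - 119815)/(-211396 + I*√23558) = 90137/(-211396 + I*√23558)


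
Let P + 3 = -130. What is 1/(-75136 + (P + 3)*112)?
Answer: -1/89696 ≈ -1.1149e-5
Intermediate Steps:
P = -133 (P = -3 - 130 = -133)
1/(-75136 + (P + 3)*112) = 1/(-75136 + (-133 + 3)*112) = 1/(-75136 - 130*112) = 1/(-75136 - 14560) = 1/(-89696) = -1/89696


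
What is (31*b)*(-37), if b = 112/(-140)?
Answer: 4588/5 ≈ 917.60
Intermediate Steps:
b = -⅘ (b = 112*(-1/140) = -⅘ ≈ -0.80000)
(31*b)*(-37) = (31*(-⅘))*(-37) = -124/5*(-37) = 4588/5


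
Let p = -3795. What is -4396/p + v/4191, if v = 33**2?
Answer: 683527/481965 ≈ 1.4182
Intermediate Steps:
v = 1089
-4396/p + v/4191 = -4396/(-3795) + 1089/4191 = -4396*(-1/3795) + 1089*(1/4191) = 4396/3795 + 33/127 = 683527/481965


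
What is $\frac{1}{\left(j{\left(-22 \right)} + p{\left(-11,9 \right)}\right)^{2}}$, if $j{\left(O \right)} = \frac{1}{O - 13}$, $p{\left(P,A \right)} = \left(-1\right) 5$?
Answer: $\frac{1225}{30976} \approx 0.039547$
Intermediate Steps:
$p{\left(P,A \right)} = -5$
$j{\left(O \right)} = \frac{1}{-13 + O}$
$\frac{1}{\left(j{\left(-22 \right)} + p{\left(-11,9 \right)}\right)^{2}} = \frac{1}{\left(\frac{1}{-13 - 22} - 5\right)^{2}} = \frac{1}{\left(\frac{1}{-35} - 5\right)^{2}} = \frac{1}{\left(- \frac{1}{35} - 5\right)^{2}} = \frac{1}{\left(- \frac{176}{35}\right)^{2}} = \frac{1}{\frac{30976}{1225}} = \frac{1225}{30976}$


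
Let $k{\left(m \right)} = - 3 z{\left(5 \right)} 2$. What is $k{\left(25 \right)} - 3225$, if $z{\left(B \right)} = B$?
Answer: $-3255$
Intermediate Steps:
$k{\left(m \right)} = -30$ ($k{\left(m \right)} = \left(-3\right) 5 \cdot 2 = \left(-15\right) 2 = -30$)
$k{\left(25 \right)} - 3225 = -30 - 3225 = -3255$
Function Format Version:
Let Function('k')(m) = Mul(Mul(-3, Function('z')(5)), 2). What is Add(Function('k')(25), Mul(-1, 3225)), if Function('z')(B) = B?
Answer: -3255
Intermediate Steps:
Function('k')(m) = -30 (Function('k')(m) = Mul(Mul(-3, 5), 2) = Mul(-15, 2) = -30)
Add(Function('k')(25), Mul(-1, 3225)) = Add(-30, Mul(-1, 3225)) = Add(-30, -3225) = -3255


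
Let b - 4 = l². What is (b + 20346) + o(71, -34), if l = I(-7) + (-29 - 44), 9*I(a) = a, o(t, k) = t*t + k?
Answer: 2494813/81 ≈ 30800.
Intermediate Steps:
o(t, k) = k + t² (o(t, k) = t² + k = k + t²)
I(a) = a/9
l = -664/9 (l = (⅑)*(-7) + (-29 - 44) = -7/9 - 73 = -664/9 ≈ -73.778)
b = 441220/81 (b = 4 + (-664/9)² = 4 + 440896/81 = 441220/81 ≈ 5447.2)
(b + 20346) + o(71, -34) = (441220/81 + 20346) + (-34 + 71²) = 2089246/81 + (-34 + 5041) = 2089246/81 + 5007 = 2494813/81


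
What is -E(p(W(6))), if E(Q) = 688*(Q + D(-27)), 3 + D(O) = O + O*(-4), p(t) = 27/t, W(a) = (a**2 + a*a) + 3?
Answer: -1347792/25 ≈ -53912.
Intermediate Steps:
W(a) = 3 + 2*a**2 (W(a) = (a**2 + a**2) + 3 = 2*a**2 + 3 = 3 + 2*a**2)
D(O) = -3 - 3*O (D(O) = -3 + (O + O*(-4)) = -3 + (O - 4*O) = -3 - 3*O)
E(Q) = 53664 + 688*Q (E(Q) = 688*(Q + (-3 - 3*(-27))) = 688*(Q + (-3 + 81)) = 688*(Q + 78) = 688*(78 + Q) = 53664 + 688*Q)
-E(p(W(6))) = -(53664 + 688*(27/(3 + 2*6**2))) = -(53664 + 688*(27/(3 + 2*36))) = -(53664 + 688*(27/(3 + 72))) = -(53664 + 688*(27/75)) = -(53664 + 688*(27*(1/75))) = -(53664 + 688*(9/25)) = -(53664 + 6192/25) = -1*1347792/25 = -1347792/25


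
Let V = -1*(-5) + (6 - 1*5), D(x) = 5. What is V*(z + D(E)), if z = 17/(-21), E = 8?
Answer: 176/7 ≈ 25.143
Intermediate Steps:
z = -17/21 (z = 17*(-1/21) = -17/21 ≈ -0.80952)
V = 6 (V = 5 + (6 - 5) = 5 + 1 = 6)
V*(z + D(E)) = 6*(-17/21 + 5) = 6*(88/21) = 176/7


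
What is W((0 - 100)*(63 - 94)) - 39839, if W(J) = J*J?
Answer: 9570161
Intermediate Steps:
W(J) = J**2
W((0 - 100)*(63 - 94)) - 39839 = ((0 - 100)*(63 - 94))**2 - 39839 = (-100*(-31))**2 - 39839 = 3100**2 - 39839 = 9610000 - 39839 = 9570161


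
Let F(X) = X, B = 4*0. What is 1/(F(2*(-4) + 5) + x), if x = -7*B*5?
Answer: -⅓ ≈ -0.33333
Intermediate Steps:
B = 0
x = 0 (x = -7*0*5 = 0*5 = 0)
1/(F(2*(-4) + 5) + x) = 1/((2*(-4) + 5) + 0) = 1/((-8 + 5) + 0) = 1/(-3 + 0) = 1/(-3) = -⅓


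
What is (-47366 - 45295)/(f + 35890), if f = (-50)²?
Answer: -92661/38390 ≈ -2.4137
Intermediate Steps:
f = 2500
(-47366 - 45295)/(f + 35890) = (-47366 - 45295)/(2500 + 35890) = -92661/38390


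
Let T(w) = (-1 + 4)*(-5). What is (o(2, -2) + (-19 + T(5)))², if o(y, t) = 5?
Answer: 841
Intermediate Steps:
T(w) = -15 (T(w) = 3*(-5) = -15)
(o(2, -2) + (-19 + T(5)))² = (5 + (-19 - 15))² = (5 - 34)² = (-29)² = 841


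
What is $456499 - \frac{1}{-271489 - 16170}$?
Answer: $\frac{131316045842}{287659} \approx 4.565 \cdot 10^{5}$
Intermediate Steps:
$456499 - \frac{1}{-271489 - 16170} = 456499 - \frac{1}{-287659} = 456499 - - \frac{1}{287659} = 456499 + \frac{1}{287659} = \frac{131316045842}{287659}$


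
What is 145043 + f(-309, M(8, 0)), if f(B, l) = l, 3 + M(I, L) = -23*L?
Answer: 145040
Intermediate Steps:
M(I, L) = -3 - 23*L
145043 + f(-309, M(8, 0)) = 145043 + (-3 - 23*0) = 145043 + (-3 + 0) = 145043 - 3 = 145040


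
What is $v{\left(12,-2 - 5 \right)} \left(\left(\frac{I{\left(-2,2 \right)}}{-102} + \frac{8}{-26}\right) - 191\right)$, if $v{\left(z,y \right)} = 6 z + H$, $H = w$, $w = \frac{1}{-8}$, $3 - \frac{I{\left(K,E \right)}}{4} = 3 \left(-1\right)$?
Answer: $- \frac{24340325}{1768} \approx -13767.0$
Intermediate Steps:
$I{\left(K,E \right)} = 24$ ($I{\left(K,E \right)} = 12 - 4 \cdot 3 \left(-1\right) = 12 - -12 = 12 + 12 = 24$)
$w = - \frac{1}{8} \approx -0.125$
$H = - \frac{1}{8} \approx -0.125$
$v{\left(z,y \right)} = - \frac{1}{8} + 6 z$ ($v{\left(z,y \right)} = 6 z - \frac{1}{8} = - \frac{1}{8} + 6 z$)
$v{\left(12,-2 - 5 \right)} \left(\left(\frac{I{\left(-2,2 \right)}}{-102} + \frac{8}{-26}\right) - 191\right) = \left(- \frac{1}{8} + 6 \cdot 12\right) \left(\left(\frac{24}{-102} + \frac{8}{-26}\right) - 191\right) = \left(- \frac{1}{8} + 72\right) \left(\left(24 \left(- \frac{1}{102}\right) + 8 \left(- \frac{1}{26}\right)\right) - 191\right) = \frac{575 \left(\left(- \frac{4}{17} - \frac{4}{13}\right) - 191\right)}{8} = \frac{575 \left(- \frac{120}{221} - 191\right)}{8} = \frac{575}{8} \left(- \frac{42331}{221}\right) = - \frac{24340325}{1768}$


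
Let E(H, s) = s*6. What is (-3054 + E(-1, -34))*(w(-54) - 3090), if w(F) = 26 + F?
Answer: 10158444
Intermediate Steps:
E(H, s) = 6*s
(-3054 + E(-1, -34))*(w(-54) - 3090) = (-3054 + 6*(-34))*((26 - 54) - 3090) = (-3054 - 204)*(-28 - 3090) = -3258*(-3118) = 10158444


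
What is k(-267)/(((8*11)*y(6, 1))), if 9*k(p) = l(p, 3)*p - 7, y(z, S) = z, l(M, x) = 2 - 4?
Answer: 527/4752 ≈ 0.11090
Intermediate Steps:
l(M, x) = -2
k(p) = -7/9 - 2*p/9 (k(p) = (-2*p - 7)/9 = (-7 - 2*p)/9 = -7/9 - 2*p/9)
k(-267)/(((8*11)*y(6, 1))) = (-7/9 - 2/9*(-267))/(((8*11)*6)) = (-7/9 + 178/3)/((88*6)) = (527/9)/528 = (527/9)*(1/528) = 527/4752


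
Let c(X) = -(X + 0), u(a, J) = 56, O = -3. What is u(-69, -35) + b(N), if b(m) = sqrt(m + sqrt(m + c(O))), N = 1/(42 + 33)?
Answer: 56 + sqrt(3 + 15*sqrt(678))/15 ≈ 57.323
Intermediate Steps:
N = 1/75 ≈ 0.013333
c(X) = -X
b(m) = sqrt(m + sqrt(3 + m)) (b(m) = sqrt(m + sqrt(m - 1*(-3))) = sqrt(m + sqrt(m + 3)) = sqrt(m + sqrt(3 + m)))
u(-69, -35) + b(N) = 56 + sqrt(1/75 + sqrt(3 + 1/75)) = 56 + sqrt(1/75 + sqrt(226/75)) = 56 + sqrt(1/75 + sqrt(678)/15)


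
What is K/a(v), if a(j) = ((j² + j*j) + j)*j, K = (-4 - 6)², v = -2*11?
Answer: -25/5203 ≈ -0.0048049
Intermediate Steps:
v = -22
K = 100 (K = (-10)² = 100)
a(j) = j*(j + 2*j²) (a(j) = ((j² + j²) + j)*j = (2*j² + j)*j = (j + 2*j²)*j = j*(j + 2*j²))
K/a(v) = 100/(((-22)²*(1 + 2*(-22)))) = 100/((484*(1 - 44))) = 100/((484*(-43))) = 100/(-20812) = 100*(-1/20812) = -25/5203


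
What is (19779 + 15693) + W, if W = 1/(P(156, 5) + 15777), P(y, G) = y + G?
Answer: 565352737/15938 ≈ 35472.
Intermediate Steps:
P(y, G) = G + y
W = 1/15938 (W = 1/((5 + 156) + 15777) = 1/(161 + 15777) = 1/15938 ≈ 6.2743e-5)
(19779 + 15693) + W = (19779 + 15693) + 1/15938 = 35472 + 1/15938 = 565352737/15938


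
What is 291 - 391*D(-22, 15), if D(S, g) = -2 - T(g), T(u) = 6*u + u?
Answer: 42128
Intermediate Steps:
T(u) = 7*u
D(S, g) = -2 - 7*g
291 - 391*D(-22, 15) = 291 - 391*(-2 - 7*15) = 291 - 391*(-2 - 105) = 291 - 391*(-107) = 291 + 41837 = 42128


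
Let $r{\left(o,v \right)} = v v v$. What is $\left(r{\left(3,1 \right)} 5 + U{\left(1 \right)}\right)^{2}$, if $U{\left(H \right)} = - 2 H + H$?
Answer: $16$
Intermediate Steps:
$U{\left(H \right)} = - H$
$r{\left(o,v \right)} = v^{3}$ ($r{\left(o,v \right)} = v^{2} v = v^{3}$)
$\left(r{\left(3,1 \right)} 5 + U{\left(1 \right)}\right)^{2} = \left(1^{3} \cdot 5 - 1\right)^{2} = \left(1 \cdot 5 - 1\right)^{2} = \left(5 - 1\right)^{2} = 4^{2} = 16$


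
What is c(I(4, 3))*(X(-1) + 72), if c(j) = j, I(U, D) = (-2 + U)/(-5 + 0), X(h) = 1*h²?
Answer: -146/5 ≈ -29.200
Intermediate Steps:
X(h) = h²
I(U, D) = ⅖ - U/5 (I(U, D) = (-2 + U)/(-5) = (-2 + U)*(-⅕) = ⅖ - U/5)
c(I(4, 3))*(X(-1) + 72) = (⅖ - ⅕*4)*((-1)² + 72) = (⅖ - ⅘)*(1 + 72) = -⅖*73 = -146/5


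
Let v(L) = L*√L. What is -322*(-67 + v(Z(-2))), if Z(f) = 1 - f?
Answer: 21574 - 966*√3 ≈ 19901.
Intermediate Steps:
v(L) = L^(3/2)
-322*(-67 + v(Z(-2))) = -322*(-67 + (1 - 1*(-2))^(3/2)) = -322*(-67 + (1 + 2)^(3/2)) = -322*(-67 + 3^(3/2)) = -322*(-67 + 3*√3) = 21574 - 966*√3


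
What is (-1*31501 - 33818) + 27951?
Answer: -37368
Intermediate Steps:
(-1*31501 - 33818) + 27951 = (-31501 - 33818) + 27951 = -65319 + 27951 = -37368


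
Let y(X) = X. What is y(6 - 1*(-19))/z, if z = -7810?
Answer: -5/1562 ≈ -0.0032010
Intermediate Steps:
y(6 - 1*(-19))/z = (6 - 1*(-19))/(-7810) = (6 + 19)*(-1/7810) = 25*(-1/7810) = -5/1562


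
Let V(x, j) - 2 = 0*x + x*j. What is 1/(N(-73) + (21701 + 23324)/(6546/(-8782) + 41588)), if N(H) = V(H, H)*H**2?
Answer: 36521927/1037547774969328 ≈ 3.5200e-8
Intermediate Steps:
V(x, j) = 2 + j*x (V(x, j) = 2 + (0*x + x*j) = 2 + (0 + j*x) = 2 + j*x)
N(H) = H**2*(2 + H**2) (N(H) = (2 + H*H)*H**2 = (2 + H**2)*H**2 = H**2*(2 + H**2))
1/(N(-73) + (21701 + 23324)/(6546/(-8782) + 41588)) = 1/((-73)**2*(2 + (-73)**2) + (21701 + 23324)/(6546/(-8782) + 41588)) = 1/(5329*(2 + 5329) + 45025/(6546*(-1/8782) + 41588)) = 1/(5329*5331 + 45025/(-3273/4391 + 41588)) = 1/(28408899 + 45025/(182609635/4391)) = 1/(28408899 + 45025*(4391/182609635)) = 1/(28408899 + 39540955/36521927) = 1/(1037547774969328/36521927) = 36521927/1037547774969328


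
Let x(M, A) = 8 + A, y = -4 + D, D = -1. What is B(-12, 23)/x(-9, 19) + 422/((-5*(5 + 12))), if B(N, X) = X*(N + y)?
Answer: -44629/2295 ≈ -19.446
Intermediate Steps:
y = -5 (y = -4 - 1 = -5)
B(N, X) = X*(-5 + N) (B(N, X) = X*(N - 5) = X*(-5 + N))
B(-12, 23)/x(-9, 19) + 422/((-5*(5 + 12))) = (23*(-5 - 12))/(8 + 19) + 422/((-5*(5 + 12))) = (23*(-17))/27 + 422/((-5*17)) = -391*1/27 + 422/(-85) = -391/27 + 422*(-1/85) = -391/27 - 422/85 = -44629/2295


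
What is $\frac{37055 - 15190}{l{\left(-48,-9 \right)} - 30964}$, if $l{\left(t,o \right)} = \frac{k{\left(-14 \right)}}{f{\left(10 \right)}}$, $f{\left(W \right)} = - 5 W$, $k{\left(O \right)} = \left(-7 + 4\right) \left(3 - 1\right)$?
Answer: $- \frac{546625}{774097} \approx -0.70615$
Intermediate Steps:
$k{\left(O \right)} = -6$ ($k{\left(O \right)} = \left(-3\right) 2 = -6$)
$l{\left(t,o \right)} = \frac{3}{25}$ ($l{\left(t,o \right)} = - \frac{6}{\left(-5\right) 10} = - \frac{6}{-50} = \left(-6\right) \left(- \frac{1}{50}\right) = \frac{3}{25}$)
$\frac{37055 - 15190}{l{\left(-48,-9 \right)} - 30964} = \frac{37055 - 15190}{\frac{3}{25} - 30964} = \frac{21865}{- \frac{774097}{25}} = 21865 \left(- \frac{25}{774097}\right) = - \frac{546625}{774097}$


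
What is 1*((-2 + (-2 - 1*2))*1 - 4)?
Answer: -10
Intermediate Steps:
1*((-2 + (-2 - 1*2))*1 - 4) = 1*((-2 + (-2 - 2))*1 - 4) = 1*((-2 - 4)*1 - 4) = 1*(-6*1 - 4) = 1*(-6 - 4) = 1*(-10) = -10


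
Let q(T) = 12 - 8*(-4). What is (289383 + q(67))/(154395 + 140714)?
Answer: 289427/295109 ≈ 0.98075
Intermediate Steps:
q(T) = 44 (q(T) = 12 + 32 = 44)
(289383 + q(67))/(154395 + 140714) = (289383 + 44)/(154395 + 140714) = 289427/295109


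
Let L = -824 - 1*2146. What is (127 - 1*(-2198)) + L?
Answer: -645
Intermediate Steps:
L = -2970 (L = -824 - 2146 = -2970)
(127 - 1*(-2198)) + L = (127 - 1*(-2198)) - 2970 = (127 + 2198) - 2970 = 2325 - 2970 = -645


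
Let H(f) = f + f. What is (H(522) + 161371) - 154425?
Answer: 7990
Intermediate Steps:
H(f) = 2*f
(H(522) + 161371) - 154425 = (2*522 + 161371) - 154425 = (1044 + 161371) - 154425 = 162415 - 154425 = 7990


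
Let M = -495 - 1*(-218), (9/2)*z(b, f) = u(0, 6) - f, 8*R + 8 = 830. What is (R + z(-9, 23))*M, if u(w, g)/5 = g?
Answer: -1040135/36 ≈ -28893.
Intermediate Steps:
R = 411/4 (R = -1 + (⅛)*830 = -1 + 415/4 = 411/4 ≈ 102.75)
u(w, g) = 5*g
z(b, f) = 20/3 - 2*f/9 (z(b, f) = 2*(5*6 - f)/9 = 2*(30 - f)/9 = 20/3 - 2*f/9)
M = -277 (M = -495 + 218 = -277)
(R + z(-9, 23))*M = (411/4 + (20/3 - 2/9*23))*(-277) = (411/4 + (20/3 - 46/9))*(-277) = (411/4 + 14/9)*(-277) = (3755/36)*(-277) = -1040135/36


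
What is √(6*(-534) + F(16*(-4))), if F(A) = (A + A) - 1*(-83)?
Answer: 57*I ≈ 57.0*I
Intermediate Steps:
F(A) = 83 + 2*A (F(A) = 2*A + 83 = 83 + 2*A)
√(6*(-534) + F(16*(-4))) = √(6*(-534) + (83 + 2*(16*(-4)))) = √(-3204 + (83 + 2*(-64))) = √(-3204 + (83 - 128)) = √(-3204 - 45) = √(-3249) = 57*I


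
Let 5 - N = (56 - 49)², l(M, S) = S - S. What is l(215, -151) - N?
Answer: 44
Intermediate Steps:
l(M, S) = 0
N = -44 (N = 5 - (56 - 49)² = 5 - 1*7² = 5 - 1*49 = 5 - 49 = -44)
l(215, -151) - N = 0 - 1*(-44) = 0 + 44 = 44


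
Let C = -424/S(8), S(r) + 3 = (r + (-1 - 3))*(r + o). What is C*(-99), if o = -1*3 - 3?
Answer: 41976/5 ≈ 8395.2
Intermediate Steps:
o = -6 (o = -3 - 3 = -6)
S(r) = -3 + (-6 + r)*(-4 + r) (S(r) = -3 + (r + (-1 - 3))*(r - 6) = -3 + (r - 4)*(-6 + r) = -3 + (-4 + r)*(-6 + r) = -3 + (-6 + r)*(-4 + r))
C = -424/5 (C = -424/(21 + 8² - 10*8) = -424/(21 + 64 - 80) = -424/5 ≈ -84.800)
C*(-99) = -424/5*(-99) = 41976/5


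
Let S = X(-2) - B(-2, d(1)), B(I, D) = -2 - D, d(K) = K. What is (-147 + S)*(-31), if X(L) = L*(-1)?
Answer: 4402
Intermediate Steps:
X(L) = -L
S = 5 (S = -1*(-2) - (-2 - 1*1) = 2 - (-2 - 1) = 2 - 1*(-3) = 2 + 3 = 5)
(-147 + S)*(-31) = (-147 + 5)*(-31) = -142*(-31) = 4402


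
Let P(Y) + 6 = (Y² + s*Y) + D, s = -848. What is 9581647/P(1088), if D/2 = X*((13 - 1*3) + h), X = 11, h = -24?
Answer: 9581647/260806 ≈ 36.739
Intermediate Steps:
D = -308 (D = 2*(11*((13 - 1*3) - 24)) = 2*(11*((13 - 3) - 24)) = 2*(11*(10 - 24)) = 2*(11*(-14)) = 2*(-154) = -308)
P(Y) = -314 + Y² - 848*Y (P(Y) = -6 + ((Y² - 848*Y) - 308) = -6 + (-308 + Y² - 848*Y) = -314 + Y² - 848*Y)
9581647/P(1088) = 9581647/(-314 + 1088² - 848*1088) = 9581647/(-314 + 1183744 - 922624) = 9581647/260806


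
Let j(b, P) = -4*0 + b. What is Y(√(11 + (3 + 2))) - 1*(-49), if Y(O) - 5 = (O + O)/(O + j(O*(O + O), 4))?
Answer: 488/9 ≈ 54.222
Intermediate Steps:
j(b, P) = b (j(b, P) = 0 + b = b)
Y(O) = 5 + 2*O/(O + 2*O²) (Y(O) = 5 + (O + O)/(O + O*(O + O)) = 5 + (2*O)/(O + O*(2*O)) = 5 + (2*O)/(O + 2*O²) = 5 + 2*O/(O + 2*O²))
Y(√(11 + (3 + 2))) - 1*(-49) = (7 + 10*√(11 + (3 + 2)))/(1 + 2*√(11 + (3 + 2))) - 1*(-49) = (7 + 10*√(11 + 5))/(1 + 2*√(11 + 5)) + 49 = (7 + 10*√16)/(1 + 2*√16) + 49 = (7 + 10*4)/(1 + 2*4) + 49 = (7 + 40)/(1 + 8) + 49 = 47/9 + 49 = 488/9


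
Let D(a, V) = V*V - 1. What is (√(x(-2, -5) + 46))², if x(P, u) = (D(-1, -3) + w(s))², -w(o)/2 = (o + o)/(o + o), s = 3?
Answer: 82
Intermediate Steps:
D(a, V) = -1 + V² (D(a, V) = V² - 1 = -1 + V²)
w(o) = -2 (w(o) = -2*(o + o)/(o + o) = -2*2*o/(2*o) = -2*2*o*1/(2*o) = -2*1 = -2)
x(P, u) = 36 (x(P, u) = ((-1 + (-3)²) - 2)² = ((-1 + 9) - 2)² = (8 - 2)² = 6² = 36)
(√(x(-2, -5) + 46))² = (√(36 + 46))² = (√82)² = 82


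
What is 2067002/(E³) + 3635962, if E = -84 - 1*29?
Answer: 5246316594912/1442897 ≈ 3.6360e+6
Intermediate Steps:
E = -113 (E = -84 - 29 = -113)
2067002/(E³) + 3635962 = 2067002/((-113)³) + 3635962 = 2067002/(-1442897) + 3635962 = 2067002*(-1/1442897) + 3635962 = -2067002/1442897 + 3635962 = 5246316594912/1442897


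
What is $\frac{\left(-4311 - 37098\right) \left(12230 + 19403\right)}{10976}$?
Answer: $- \frac{187127271}{1568} \approx -1.1934 \cdot 10^{5}$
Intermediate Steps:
$\frac{\left(-4311 - 37098\right) \left(12230 + 19403\right)}{10976} = \left(-41409\right) 31633 \cdot \frac{1}{10976} = \left(-1309890897\right) \frac{1}{10976} = - \frac{187127271}{1568}$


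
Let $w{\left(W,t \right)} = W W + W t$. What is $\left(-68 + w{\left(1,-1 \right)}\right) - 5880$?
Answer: $-5948$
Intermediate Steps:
$w{\left(W,t \right)} = W^{2} + W t$
$\left(-68 + w{\left(1,-1 \right)}\right) - 5880 = \left(-68 + 1 \left(1 - 1\right)\right) - 5880 = \left(-68 + 1 \cdot 0\right) - 5880 = \left(-68 + 0\right) - 5880 = -68 - 5880 = -5948$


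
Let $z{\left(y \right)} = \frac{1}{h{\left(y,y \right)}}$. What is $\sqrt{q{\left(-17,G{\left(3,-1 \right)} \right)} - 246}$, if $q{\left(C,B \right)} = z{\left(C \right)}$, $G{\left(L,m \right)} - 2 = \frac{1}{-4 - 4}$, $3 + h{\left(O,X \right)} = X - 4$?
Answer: $\frac{i \sqrt{35430}}{12} \approx 15.686 i$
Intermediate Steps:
$h{\left(O,X \right)} = -7 + X$ ($h{\left(O,X \right)} = -3 + \left(X - 4\right) = -3 + \left(-4 + X\right) = -7 + X$)
$z{\left(y \right)} = \frac{1}{-7 + y}$
$G{\left(L,m \right)} = \frac{15}{8}$ ($G{\left(L,m \right)} = 2 + \frac{1}{-4 - 4} = 2 + \frac{1}{-8} = 2 - \frac{1}{8} = \frac{15}{8}$)
$q{\left(C,B \right)} = \frac{1}{-7 + C}$
$\sqrt{q{\left(-17,G{\left(3,-1 \right)} \right)} - 246} = \sqrt{\frac{1}{-7 - 17} - 246} = \sqrt{\frac{1}{-24} - 246} = \sqrt{- \frac{1}{24} - 246} = \sqrt{- \frac{5905}{24}} = \frac{i \sqrt{35430}}{12}$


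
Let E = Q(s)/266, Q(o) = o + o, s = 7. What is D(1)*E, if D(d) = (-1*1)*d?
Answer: -1/19 ≈ -0.052632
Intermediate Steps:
Q(o) = 2*o
D(d) = -d
E = 1/19 (E = (2*7)/266 = 14*(1/266) = 1/19 ≈ 0.052632)
D(1)*E = -1*1*(1/19) = -1*1/19 = -1/19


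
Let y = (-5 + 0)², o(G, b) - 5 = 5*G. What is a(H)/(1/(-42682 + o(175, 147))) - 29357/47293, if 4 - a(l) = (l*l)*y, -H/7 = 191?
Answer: 88347997316503549/47293 ≈ 1.8681e+12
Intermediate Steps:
o(G, b) = 5 + 5*G
H = -1337 (H = -7*191 = -1337)
y = 25 (y = (-5)² = 25)
a(l) = 4 - 25*l² (a(l) = 4 - l*l*25 = 4 - l²*25 = 4 - 25*l²)
a(H)/(1/(-42682 + o(175, 147))) - 29357/47293 = (4 - 25*(-1337)²)/(1/(-42682 + (5 + 5*175))) - 29357/47293 = (4 - 25*1787569)/(1/(-42682 + (5 + 875))) - 29357*1/47293 = (4 - 44689225)/(1/(-42682 + 880)) - 29357/47293 = -44689221/(1/(-41802)) - 29357/47293 = -44689221/(-1/41802) - 29357/47293 = -44689221*(-41802) - 29357/47293 = 1868098816242 - 29357/47293 = 88347997316503549/47293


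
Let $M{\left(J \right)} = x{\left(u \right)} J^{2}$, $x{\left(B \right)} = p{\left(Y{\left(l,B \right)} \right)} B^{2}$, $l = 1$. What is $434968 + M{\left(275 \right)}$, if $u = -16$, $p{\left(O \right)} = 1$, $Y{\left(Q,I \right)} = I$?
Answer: $19794968$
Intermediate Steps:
$x{\left(B \right)} = B^{2}$ ($x{\left(B \right)} = 1 B^{2} = B^{2}$)
$M{\left(J \right)} = 256 J^{2}$ ($M{\left(J \right)} = \left(-16\right)^{2} J^{2} = 256 J^{2}$)
$434968 + M{\left(275 \right)} = 434968 + 256 \cdot 275^{2} = 434968 + 256 \cdot 75625 = 434968 + 19360000 = 19794968$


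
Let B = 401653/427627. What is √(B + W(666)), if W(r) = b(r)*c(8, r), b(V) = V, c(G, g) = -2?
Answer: I*√243404224036397/427627 ≈ 36.484*I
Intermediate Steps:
W(r) = -2*r (W(r) = r*(-2) = -2*r)
B = 401653/427627 (B = 401653*(1/427627) = 401653/427627 ≈ 0.93926)
√(B + W(666)) = √(401653/427627 - 2*666) = √(401653/427627 - 1332) = √(-569197511/427627) = I*√243404224036397/427627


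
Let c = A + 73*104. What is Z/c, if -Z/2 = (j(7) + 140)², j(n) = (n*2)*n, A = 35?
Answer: -113288/7627 ≈ -14.854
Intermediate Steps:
j(n) = 2*n² (j(n) = (2*n)*n = 2*n²)
c = 7627 (c = 35 + 73*104 = 35 + 7592 = 7627)
Z = -113288 (Z = -2*(2*7² + 140)² = -2*(2*49 + 140)² = -2*(98 + 140)² = -2*238² = -2*56644 = -113288)
Z/c = -113288/7627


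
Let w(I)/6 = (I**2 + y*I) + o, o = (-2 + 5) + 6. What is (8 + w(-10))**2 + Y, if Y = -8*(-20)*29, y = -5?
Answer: 930084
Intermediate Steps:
o = 9 (o = 3 + 6 = 9)
w(I) = 54 - 30*I + 6*I**2 (w(I) = 6*((I**2 - 5*I) + 9) = 6*(9 + I**2 - 5*I) = 54 - 30*I + 6*I**2)
Y = 4640 (Y = 160*29 = 4640)
(8 + w(-10))**2 + Y = (8 + (54 - 30*(-10) + 6*(-10)**2))**2 + 4640 = (8 + (54 + 300 + 6*100))**2 + 4640 = (8 + (54 + 300 + 600))**2 + 4640 = (8 + 954)**2 + 4640 = 962**2 + 4640 = 925444 + 4640 = 930084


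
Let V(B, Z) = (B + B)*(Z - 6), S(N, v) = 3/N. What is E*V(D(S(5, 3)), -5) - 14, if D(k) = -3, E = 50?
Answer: 3286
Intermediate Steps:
V(B, Z) = 2*B*(-6 + Z) (V(B, Z) = (2*B)*(-6 + Z) = 2*B*(-6 + Z))
E*V(D(S(5, 3)), -5) - 14 = 50*(2*(-3)*(-6 - 5)) - 14 = 50*(2*(-3)*(-11)) - 14 = 50*66 - 14 = 3300 - 14 = 3286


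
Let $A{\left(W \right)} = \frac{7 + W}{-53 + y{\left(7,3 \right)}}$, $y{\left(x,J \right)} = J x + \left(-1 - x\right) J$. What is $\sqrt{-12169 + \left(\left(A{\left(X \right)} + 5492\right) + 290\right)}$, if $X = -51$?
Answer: $\frac{i \sqrt{1251698}}{14} \approx 79.914 i$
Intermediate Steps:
$y{\left(x,J \right)} = J x + J \left(-1 - x\right)$
$A{\left(W \right)} = - \frac{1}{8} - \frac{W}{56}$ ($A{\left(W \right)} = \frac{7 + W}{-53 - 3} = \frac{7 + W}{-56} = \left(7 + W\right) \left(- \frac{1}{56}\right) = - \frac{1}{8} - \frac{W}{56}$)
$\sqrt{-12169 + \left(\left(A{\left(X \right)} + 5492\right) + 290\right)} = \sqrt{-12169 + \left(\left(\left(- \frac{1}{8} - - \frac{51}{56}\right) + 5492\right) + 290\right)} = \sqrt{-12169 + \left(\left(\left(- \frac{1}{8} + \frac{51}{56}\right) + 5492\right) + 290\right)} = \sqrt{-12169 + \left(\left(\frac{11}{14} + 5492\right) + 290\right)} = \sqrt{-12169 + \left(\frac{76899}{14} + 290\right)} = \sqrt{-12169 + \frac{80959}{14}} = \sqrt{- \frac{89407}{14}} = \frac{i \sqrt{1251698}}{14}$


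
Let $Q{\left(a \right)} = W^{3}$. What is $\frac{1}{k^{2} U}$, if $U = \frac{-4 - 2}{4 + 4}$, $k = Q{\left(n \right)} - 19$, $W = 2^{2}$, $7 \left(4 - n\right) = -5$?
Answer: $- \frac{4}{6075} \approx -0.00065844$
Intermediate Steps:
$n = \frac{33}{7}$ ($n = 4 - - \frac{5}{7} = 4 + \frac{5}{7} = \frac{33}{7} \approx 4.7143$)
$W = 4$
$Q{\left(a \right)} = 64$ ($Q{\left(a \right)} = 4^{3} = 64$)
$k = 45$ ($k = 64 - 19 = 45$)
$U = - \frac{3}{4}$ ($U = - \frac{6}{8} = \left(-6\right) \frac{1}{8} = - \frac{3}{4} \approx -0.75$)
$\frac{1}{k^{2} U} = \frac{1}{45^{2} \left(- \frac{3}{4}\right)} = \frac{1}{2025 \left(- \frac{3}{4}\right)} = \frac{1}{- \frac{6075}{4}} = - \frac{4}{6075}$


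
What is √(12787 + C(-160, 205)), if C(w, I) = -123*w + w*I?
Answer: 3*I*√37 ≈ 18.248*I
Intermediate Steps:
C(w, I) = -123*w + I*w
√(12787 + C(-160, 205)) = √(12787 - 160*(-123 + 205)) = √(12787 - 160*82) = √(12787 - 13120) = √(-333) = 3*I*√37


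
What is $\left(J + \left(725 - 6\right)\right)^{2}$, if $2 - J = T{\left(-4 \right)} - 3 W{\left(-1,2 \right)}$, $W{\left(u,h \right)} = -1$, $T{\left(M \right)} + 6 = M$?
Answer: $529984$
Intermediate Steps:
$T{\left(M \right)} = -6 + M$
$J = 9$ ($J = 2 - \left(\left(-6 - 4\right) - -3\right) = 2 - \left(-10 + 3\right) = 2 - -7 = 2 + 7 = 9$)
$\left(J + \left(725 - 6\right)\right)^{2} = \left(9 + \left(725 - 6\right)\right)^{2} = \left(9 + 719\right)^{2} = 728^{2} = 529984$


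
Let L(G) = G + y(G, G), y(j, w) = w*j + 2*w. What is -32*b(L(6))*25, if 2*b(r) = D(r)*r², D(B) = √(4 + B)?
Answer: -1166400*√58 ≈ -8.8830e+6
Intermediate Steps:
y(j, w) = 2*w + j*w (y(j, w) = j*w + 2*w = 2*w + j*w)
L(G) = G + G*(2 + G)
b(r) = r²*√(4 + r)/2 (b(r) = (√(4 + r)*r²)/2 = (r²*√(4 + r))/2 = r²*√(4 + r)/2)
-32*b(L(6))*25 = -16*(6*(3 + 6))²*√(4 + 6*(3 + 6))*25 = -16*(6*9)²*√(4 + 6*9)*25 = -16*54²*√(4 + 54)*25 = -16*2916*√58*25 = -46656*√58*25 = -1166400*√58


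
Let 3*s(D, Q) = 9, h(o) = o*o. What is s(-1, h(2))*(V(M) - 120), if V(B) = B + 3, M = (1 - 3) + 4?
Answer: -345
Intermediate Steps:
h(o) = o²
s(D, Q) = 3 (s(D, Q) = (⅓)*9 = 3)
M = 2 (M = -2 + 4 = 2)
V(B) = 3 + B
s(-1, h(2))*(V(M) - 120) = 3*((3 + 2) - 120) = 3*(5 - 120) = 3*(-115) = -345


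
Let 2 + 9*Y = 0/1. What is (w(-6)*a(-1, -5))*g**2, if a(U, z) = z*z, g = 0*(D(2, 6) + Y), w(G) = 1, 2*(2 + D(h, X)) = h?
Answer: 0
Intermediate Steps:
D(h, X) = -2 + h/2
Y = -2/9 (Y = -2/9 + (0/1)/9 = -2/9 + (0*1)/9 = -2/9 + (1/9)*0 = -2/9 + 0 = -2/9 ≈ -0.22222)
g = 0 (g = 0*((-2 + (1/2)*2) - 2/9) = 0*((-2 + 1) - 2/9) = 0*(-1 - 2/9) = 0*(-11/9) = 0)
a(U, z) = z**2
(w(-6)*a(-1, -5))*g**2 = (1*(-5)**2)*0**2 = (1*25)*0 = 25*0 = 0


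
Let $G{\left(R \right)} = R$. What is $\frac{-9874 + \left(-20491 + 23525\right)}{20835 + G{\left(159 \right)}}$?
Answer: $- \frac{1140}{3499} \approx -0.32581$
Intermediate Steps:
$\frac{-9874 + \left(-20491 + 23525\right)}{20835 + G{\left(159 \right)}} = \frac{-9874 + \left(-20491 + 23525\right)}{20835 + 159} = \frac{-9874 + 3034}{20994} = \left(-6840\right) \frac{1}{20994} = - \frac{1140}{3499}$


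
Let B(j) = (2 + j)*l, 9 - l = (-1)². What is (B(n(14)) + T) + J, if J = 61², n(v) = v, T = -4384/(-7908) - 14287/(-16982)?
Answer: 18467275451/4796202 ≈ 3850.4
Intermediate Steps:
T = 6693953/4796202 (T = -4384*(-1/7908) - 14287*(-1/16982) = 1096/1977 + 2041/2426 = 6693953/4796202 ≈ 1.3957)
l = 8 (l = 9 - 1*(-1)² = 9 - 1*1 = 9 - 1 = 8)
B(j) = 16 + 8*j (B(j) = (2 + j)*8 = 16 + 8*j)
J = 3721
(B(n(14)) + T) + J = ((16 + 8*14) + 6693953/4796202) + 3721 = ((16 + 112) + 6693953/4796202) + 3721 = (128 + 6693953/4796202) + 3721 = 620607809/4796202 + 3721 = 18467275451/4796202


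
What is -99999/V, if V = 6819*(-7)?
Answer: 33333/15911 ≈ 2.0950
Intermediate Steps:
V = -47733
-99999/V = -99999/(-47733) = -99999*(-1/47733) = 33333/15911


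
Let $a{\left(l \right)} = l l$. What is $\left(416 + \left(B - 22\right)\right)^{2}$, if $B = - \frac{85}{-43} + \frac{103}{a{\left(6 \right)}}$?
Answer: $\frac{381183994801}{2396304} \approx 1.5907 \cdot 10^{5}$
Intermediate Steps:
$a{\left(l \right)} = l^{2}$
$B = \frac{7489}{1548}$ ($B = - \frac{85}{-43} + \frac{103}{6^{2}} = \left(-85\right) \left(- \frac{1}{43}\right) + \frac{103}{36} = \frac{85}{43} + 103 \cdot \frac{1}{36} = \frac{85}{43} + \frac{103}{36} = \frac{7489}{1548} \approx 4.8379$)
$\left(416 + \left(B - 22\right)\right)^{2} = \left(416 + \left(\frac{7489}{1548} - 22\right)\right)^{2} = \left(416 - \frac{26567}{1548}\right)^{2} = \left(\frac{617401}{1548}\right)^{2} = \frac{381183994801}{2396304}$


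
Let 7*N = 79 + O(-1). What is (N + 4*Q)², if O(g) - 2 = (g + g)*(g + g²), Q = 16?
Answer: 279841/49 ≈ 5711.0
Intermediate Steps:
O(g) = 2 + 2*g*(g + g²) (O(g) = 2 + (g + g)*(g + g²) = 2 + (2*g)*(g + g²) = 2 + 2*g*(g + g²))
N = 81/7 (N = (79 + (2 + 2*(-1)² + 2*(-1)³))/7 = (79 + (2 + 2*1 + 2*(-1)))/7 = (79 + (2 + 2 - 2))/7 = (79 + 2)/7 = (⅐)*81 = 81/7 ≈ 11.571)
(N + 4*Q)² = (81/7 + 4*16)² = (81/7 + 64)² = (529/7)² = 279841/49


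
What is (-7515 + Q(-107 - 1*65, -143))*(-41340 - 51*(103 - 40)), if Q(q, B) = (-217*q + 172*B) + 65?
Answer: -235150734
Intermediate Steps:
Q(q, B) = 65 - 217*q + 172*B
(-7515 + Q(-107 - 1*65, -143))*(-41340 - 51*(103 - 40)) = (-7515 + (65 - 217*(-107 - 1*65) + 172*(-143)))*(-41340 - 51*(103 - 40)) = (-7515 + (65 - 217*(-107 - 65) - 24596))*(-41340 - 51*63) = (-7515 + (65 - 217*(-172) - 24596))*(-41340 - 3213) = (-7515 + (65 + 37324 - 24596))*(-44553) = (-7515 + 12793)*(-44553) = 5278*(-44553) = -235150734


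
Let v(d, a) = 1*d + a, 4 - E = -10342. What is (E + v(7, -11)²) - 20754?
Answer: -10392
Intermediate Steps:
E = 10346 (E = 4 - 1*(-10342) = 4 + 10342 = 10346)
v(d, a) = a + d (v(d, a) = d + a = a + d)
(E + v(7, -11)²) - 20754 = (10346 + (-11 + 7)²) - 20754 = (10346 + (-4)²) - 20754 = (10346 + 16) - 20754 = 10362 - 20754 = -10392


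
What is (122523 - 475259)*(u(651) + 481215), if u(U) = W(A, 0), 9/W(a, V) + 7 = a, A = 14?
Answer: -1188196154304/7 ≈ -1.6974e+11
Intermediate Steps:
W(a, V) = 9/(-7 + a)
u(U) = 9/7 (u(U) = 9/(-7 + 14) = 9/7)
(122523 - 475259)*(u(651) + 481215) = (122523 - 475259)*(9/7 + 481215) = -352736*3368514/7 = -1188196154304/7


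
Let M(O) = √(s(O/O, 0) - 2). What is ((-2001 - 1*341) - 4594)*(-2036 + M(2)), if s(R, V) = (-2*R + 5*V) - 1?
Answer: 14121696 - 6936*I*√5 ≈ 1.4122e+7 - 15509.0*I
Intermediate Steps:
s(R, V) = -1 - 2*R + 5*V
M(O) = I*√5 (M(O) = √((-1 - 2*O/O + 5*0) - 2) = √((-1 - 2*1 + 0) - 2) = √((-1 - 2 + 0) - 2) = √(-3 - 2) = √(-5) = I*√5)
((-2001 - 1*341) - 4594)*(-2036 + M(2)) = ((-2001 - 1*341) - 4594)*(-2036 + I*√5) = ((-2001 - 341) - 4594)*(-2036 + I*√5) = (-2342 - 4594)*(-2036 + I*√5) = -6936*(-2036 + I*√5) = 14121696 - 6936*I*√5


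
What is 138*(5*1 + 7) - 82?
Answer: 1574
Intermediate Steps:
138*(5*1 + 7) - 82 = 138*(5 + 7) - 82 = 138*12 - 82 = 1656 - 82 = 1574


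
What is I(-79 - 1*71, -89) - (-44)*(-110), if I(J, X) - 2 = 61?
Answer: -4777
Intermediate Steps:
I(J, X) = 63 (I(J, X) = 2 + 61 = 63)
I(-79 - 1*71, -89) - (-44)*(-110) = 63 - (-44)*(-110) = 63 - 1*4840 = 63 - 4840 = -4777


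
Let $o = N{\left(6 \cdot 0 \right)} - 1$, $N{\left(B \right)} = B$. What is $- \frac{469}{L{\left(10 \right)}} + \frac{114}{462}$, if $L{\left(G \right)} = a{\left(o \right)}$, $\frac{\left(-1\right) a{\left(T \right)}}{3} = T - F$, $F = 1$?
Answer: $- \frac{35999}{462} \approx -77.92$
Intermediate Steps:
$o = -1$ ($o = 6 \cdot 0 - 1 = 0 - 1 = -1$)
$a{\left(T \right)} = 3 - 3 T$ ($a{\left(T \right)} = - 3 \left(T - 1\right) = - 3 \left(-1 + T\right) = 3 - 3 T$)
$L{\left(G \right)} = 6$ ($L{\left(G \right)} = 3 - -3 = 3 + 3 = 6$)
$- \frac{469}{L{\left(10 \right)}} + \frac{114}{462} = - \frac{469}{6} + \frac{114}{462} = \left(-469\right) \frac{1}{6} + 114 \cdot \frac{1}{462} = - \frac{469}{6} + \frac{19}{77} = - \frac{35999}{462}$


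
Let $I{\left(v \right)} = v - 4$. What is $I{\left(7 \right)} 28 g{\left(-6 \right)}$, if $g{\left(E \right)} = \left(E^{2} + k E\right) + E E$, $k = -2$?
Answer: $7056$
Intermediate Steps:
$g{\left(E \right)} = - 2 E + 2 E^{2}$ ($g{\left(E \right)} = \left(E^{2} - 2 E\right) + E E = \left(E^{2} - 2 E\right) + E^{2} = - 2 E + 2 E^{2}$)
$I{\left(v \right)} = -4 + v$ ($I{\left(v \right)} = v - 4 = -4 + v$)
$I{\left(7 \right)} 28 g{\left(-6 \right)} = \left(-4 + 7\right) 28 \cdot 2 \left(-6\right) \left(-1 - 6\right) = 3 \cdot 28 \cdot 2 \left(-6\right) \left(-7\right) = 84 \cdot 84 = 7056$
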